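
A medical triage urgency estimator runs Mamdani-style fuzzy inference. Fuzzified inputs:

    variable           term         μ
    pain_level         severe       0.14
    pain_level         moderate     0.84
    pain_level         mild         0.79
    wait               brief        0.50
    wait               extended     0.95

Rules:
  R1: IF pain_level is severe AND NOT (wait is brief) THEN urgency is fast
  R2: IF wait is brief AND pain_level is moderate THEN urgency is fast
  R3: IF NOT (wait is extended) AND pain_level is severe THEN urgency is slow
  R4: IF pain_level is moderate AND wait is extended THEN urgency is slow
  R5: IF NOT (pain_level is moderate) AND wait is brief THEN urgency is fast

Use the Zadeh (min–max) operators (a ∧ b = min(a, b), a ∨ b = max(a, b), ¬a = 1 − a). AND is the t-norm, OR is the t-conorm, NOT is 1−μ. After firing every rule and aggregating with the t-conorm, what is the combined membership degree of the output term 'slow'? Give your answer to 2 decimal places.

R1: severe=0.14, ¬brief=1−0.50=0.50; AND[min(a, b)] → w = 0.14
R2: brief=0.50, moderate=0.84; AND[min(a, b)] → w = 0.50
R3: ¬extended=1−0.95=0.05, severe=0.14; AND[min(a, b)] → w = 0.05
R4: moderate=0.84, extended=0.95; AND[min(a, b)] → w = 0.84
R5: ¬moderate=1−0.84=0.16, brief=0.50; AND[min(a, b)] → w = 0.16
Rules with consequent 'slow': {R3, R4} → strengths 0.05, 0.84
Aggregate via t-conorm [max(a, b)]: 0.84

0.84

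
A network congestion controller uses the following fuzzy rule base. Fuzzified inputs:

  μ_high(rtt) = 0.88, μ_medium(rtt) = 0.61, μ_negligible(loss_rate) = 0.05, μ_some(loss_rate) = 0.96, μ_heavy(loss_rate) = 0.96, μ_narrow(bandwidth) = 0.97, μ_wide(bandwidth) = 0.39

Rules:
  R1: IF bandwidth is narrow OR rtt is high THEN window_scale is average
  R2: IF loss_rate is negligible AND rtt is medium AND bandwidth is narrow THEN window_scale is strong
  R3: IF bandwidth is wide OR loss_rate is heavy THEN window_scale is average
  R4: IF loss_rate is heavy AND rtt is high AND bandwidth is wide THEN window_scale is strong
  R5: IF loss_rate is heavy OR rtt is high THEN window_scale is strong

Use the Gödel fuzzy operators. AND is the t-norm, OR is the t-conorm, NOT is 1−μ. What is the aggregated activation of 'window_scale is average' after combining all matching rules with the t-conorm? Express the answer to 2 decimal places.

0.97

R1: narrow=0.97, high=0.88; OR[max(a, b)] → w = 0.97
R2: negligible=0.05, medium=0.61, narrow=0.97; AND[min(a, b)] → w = 0.05
R3: wide=0.39, heavy=0.96; OR[max(a, b)] → w = 0.96
R4: heavy=0.96, high=0.88, wide=0.39; AND[min(a, b)] → w = 0.39
R5: heavy=0.96, high=0.88; OR[max(a, b)] → w = 0.96
Rules with consequent 'average': {R1, R3} → strengths 0.97, 0.96
Aggregate via t-conorm [max(a, b)]: 0.97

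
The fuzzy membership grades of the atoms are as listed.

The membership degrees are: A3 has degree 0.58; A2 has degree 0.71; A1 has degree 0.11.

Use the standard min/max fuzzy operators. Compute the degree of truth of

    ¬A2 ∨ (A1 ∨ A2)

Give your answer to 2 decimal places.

0.71

¬A2 = 1 − 0.71 = 0.29
A1 ∨ A2 = max(a, b) on (0.11, 0.71) = 0.71
¬A2 ∨ (A1 ∨ A2) = max(a, b) on (0.29, 0.71) = 0.71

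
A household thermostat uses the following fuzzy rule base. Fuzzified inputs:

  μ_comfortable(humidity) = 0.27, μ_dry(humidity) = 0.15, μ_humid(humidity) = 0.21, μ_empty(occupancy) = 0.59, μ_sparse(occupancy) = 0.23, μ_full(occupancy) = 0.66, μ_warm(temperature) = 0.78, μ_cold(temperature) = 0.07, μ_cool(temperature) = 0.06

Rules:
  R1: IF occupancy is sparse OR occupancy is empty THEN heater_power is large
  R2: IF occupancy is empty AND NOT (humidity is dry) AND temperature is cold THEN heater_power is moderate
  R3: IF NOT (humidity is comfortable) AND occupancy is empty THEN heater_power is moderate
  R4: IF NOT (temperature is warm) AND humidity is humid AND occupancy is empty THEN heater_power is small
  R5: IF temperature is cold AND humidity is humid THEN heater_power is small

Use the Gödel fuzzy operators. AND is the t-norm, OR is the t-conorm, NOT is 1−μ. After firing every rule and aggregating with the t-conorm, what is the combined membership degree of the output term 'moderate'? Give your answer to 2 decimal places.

0.59

R1: sparse=0.23, empty=0.59; OR[max(a, b)] → w = 0.59
R2: empty=0.59, ¬dry=1−0.15=0.85, cold=0.07; AND[min(a, b)] → w = 0.07
R3: ¬comfortable=1−0.27=0.73, empty=0.59; AND[min(a, b)] → w = 0.59
R4: ¬warm=1−0.78=0.22, humid=0.21, empty=0.59; AND[min(a, b)] → w = 0.21
R5: cold=0.07, humid=0.21; AND[min(a, b)] → w = 0.07
Rules with consequent 'moderate': {R2, R3} → strengths 0.07, 0.59
Aggregate via t-conorm [max(a, b)]: 0.59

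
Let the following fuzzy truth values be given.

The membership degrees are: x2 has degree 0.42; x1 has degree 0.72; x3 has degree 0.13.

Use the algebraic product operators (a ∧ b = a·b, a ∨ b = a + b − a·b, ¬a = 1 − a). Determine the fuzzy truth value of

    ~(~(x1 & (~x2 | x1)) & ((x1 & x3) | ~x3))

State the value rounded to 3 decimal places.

0.678

~x2 = 1 − 0.4200 = 0.5800
~x2 | x1 = a + b − a·b on (0.5800, 0.7200) = 0.8824
x1 & (~x2 | x1) = a·b on (0.7200, 0.8824) = 0.6353
~(x1 & (~x2 | x1)) = 1 − 0.6353 = 0.3647
x1 & x3 = a·b on (0.7200, 0.1300) = 0.0936
~x3 = 1 − 0.1300 = 0.8700
(x1 & x3) | ~x3 = a + b − a·b on (0.0936, 0.8700) = 0.8822
~(x1 & (~x2 | x1)) & ((x1 & x3) | ~x3) = a·b on (0.3647, 0.8822) = 0.3217
~(~(x1 & (~x2 | x1)) & ((x1 & x3) | ~x3)) = 1 − 0.3217 = 0.6783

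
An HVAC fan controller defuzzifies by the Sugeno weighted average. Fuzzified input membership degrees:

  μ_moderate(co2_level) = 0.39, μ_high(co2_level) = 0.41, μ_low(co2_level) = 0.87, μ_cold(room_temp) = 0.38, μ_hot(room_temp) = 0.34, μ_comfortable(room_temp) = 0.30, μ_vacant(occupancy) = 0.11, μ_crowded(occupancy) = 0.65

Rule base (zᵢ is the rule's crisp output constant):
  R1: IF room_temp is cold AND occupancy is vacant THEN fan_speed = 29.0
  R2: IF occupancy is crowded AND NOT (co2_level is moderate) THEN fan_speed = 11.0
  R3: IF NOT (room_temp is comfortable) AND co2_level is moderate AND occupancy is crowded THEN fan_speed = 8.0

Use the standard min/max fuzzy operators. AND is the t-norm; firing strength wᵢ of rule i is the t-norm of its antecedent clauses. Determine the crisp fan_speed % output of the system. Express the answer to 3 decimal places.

R1 (z=29.0): cold=0.38, vacant=0.11; AND[min(a, b)] → w = 0.11
R2 (z=11.0): crowded=0.65, ¬moderate=1−0.39=0.61; AND[min(a, b)] → w = 0.61
R3 (z=8.0): ¬comfortable=1−0.30=0.70, moderate=0.39, crowded=0.65; AND[min(a, b)] → w = 0.39
Weighted average = (0.11·29.0 + 0.61·11.0 + 0.39·8.0) / (0.11 + 0.61 + 0.39)
  = 13.0200 / 1.1100 = 11.730

11.730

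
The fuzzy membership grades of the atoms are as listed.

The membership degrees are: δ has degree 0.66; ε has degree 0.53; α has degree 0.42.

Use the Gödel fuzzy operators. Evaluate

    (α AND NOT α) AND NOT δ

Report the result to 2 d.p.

NOT α = 1 − 0.42 = 0.58
α AND NOT α = min(a, b) on (0.42, 0.58) = 0.42
NOT δ = 1 − 0.66 = 0.34
(α AND NOT α) AND NOT δ = min(a, b) on (0.42, 0.34) = 0.34

0.34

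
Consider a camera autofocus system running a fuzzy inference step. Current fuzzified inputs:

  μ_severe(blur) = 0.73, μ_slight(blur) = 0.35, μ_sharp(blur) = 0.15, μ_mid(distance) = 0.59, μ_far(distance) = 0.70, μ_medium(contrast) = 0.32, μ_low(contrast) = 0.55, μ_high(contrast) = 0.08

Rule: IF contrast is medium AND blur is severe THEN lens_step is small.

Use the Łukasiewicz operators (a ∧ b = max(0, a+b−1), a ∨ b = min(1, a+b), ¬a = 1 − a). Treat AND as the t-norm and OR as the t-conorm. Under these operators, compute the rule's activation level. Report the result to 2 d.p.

0.05

firing strength: medium=0.32, severe=0.73; AND[max(0, a+b−1)] → w = 0.05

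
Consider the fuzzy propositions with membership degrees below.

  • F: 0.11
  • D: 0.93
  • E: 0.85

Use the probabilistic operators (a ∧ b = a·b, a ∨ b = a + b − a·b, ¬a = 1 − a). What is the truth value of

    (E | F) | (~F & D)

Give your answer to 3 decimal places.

0.977

E | F = a + b − a·b on (0.8500, 0.1100) = 0.8665
~F = 1 − 0.1100 = 0.8900
~F & D = a·b on (0.8900, 0.9300) = 0.8277
(E | F) | (~F & D) = a + b − a·b on (0.8665, 0.8277) = 0.9770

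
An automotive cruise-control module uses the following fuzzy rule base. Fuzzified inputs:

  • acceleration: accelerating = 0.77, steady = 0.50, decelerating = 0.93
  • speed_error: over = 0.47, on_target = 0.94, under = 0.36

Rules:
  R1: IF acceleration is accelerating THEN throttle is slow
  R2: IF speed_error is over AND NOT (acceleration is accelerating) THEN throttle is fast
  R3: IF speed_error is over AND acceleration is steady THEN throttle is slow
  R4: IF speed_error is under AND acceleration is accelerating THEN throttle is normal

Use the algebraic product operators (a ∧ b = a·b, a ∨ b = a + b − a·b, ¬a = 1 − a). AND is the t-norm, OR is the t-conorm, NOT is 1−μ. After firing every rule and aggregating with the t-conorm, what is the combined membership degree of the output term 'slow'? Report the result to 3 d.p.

0.824

R1: accelerating=0.77 → w = 0.7700
R2: over=0.47, ¬accelerating=1−0.77=0.23; AND[a·b] → w = 0.1081
R3: over=0.47, steady=0.50; AND[a·b] → w = 0.2350
R4: under=0.36, accelerating=0.77; AND[a·b] → w = 0.2772
Rules with consequent 'slow': {R1, R3} → strengths 0.7700, 0.2350
Aggregate via t-conorm [a + b − a·b]: 0.8240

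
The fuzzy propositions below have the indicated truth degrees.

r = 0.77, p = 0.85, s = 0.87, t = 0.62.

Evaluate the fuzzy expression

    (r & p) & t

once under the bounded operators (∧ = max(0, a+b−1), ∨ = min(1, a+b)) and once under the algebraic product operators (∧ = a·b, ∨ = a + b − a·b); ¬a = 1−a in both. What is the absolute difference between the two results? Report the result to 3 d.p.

0.166

Under bounded:
  r & p = max(0, a+b−1) on (0.77, 0.85) = 0.62
  (r & p) & t = max(0, a+b−1) on (0.62, 0.62) = 0.24
  → value = 0.2400
Under algebraic product:
  r & p = a·b on (0.7700, 0.8500) = 0.6545
  (r & p) & t = a·b on (0.6545, 0.6200) = 0.4058
  → value = 0.4058
|0.2400 − 0.4058| = 0.166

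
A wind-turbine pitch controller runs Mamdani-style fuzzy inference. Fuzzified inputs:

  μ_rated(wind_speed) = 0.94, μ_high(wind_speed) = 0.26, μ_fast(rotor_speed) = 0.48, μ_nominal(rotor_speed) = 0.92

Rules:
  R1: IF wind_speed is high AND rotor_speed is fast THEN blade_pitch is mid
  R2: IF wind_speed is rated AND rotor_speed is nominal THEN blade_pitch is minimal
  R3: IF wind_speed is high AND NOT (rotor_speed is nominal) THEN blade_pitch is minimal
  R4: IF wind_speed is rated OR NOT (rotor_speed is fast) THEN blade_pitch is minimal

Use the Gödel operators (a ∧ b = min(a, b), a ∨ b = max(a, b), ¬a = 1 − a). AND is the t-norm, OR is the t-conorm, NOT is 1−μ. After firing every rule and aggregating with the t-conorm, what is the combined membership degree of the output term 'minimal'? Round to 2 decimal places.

0.94

R1: high=0.26, fast=0.48; AND[min(a, b)] → w = 0.26
R2: rated=0.94, nominal=0.92; AND[min(a, b)] → w = 0.92
R3: high=0.26, ¬nominal=1−0.92=0.08; AND[min(a, b)] → w = 0.08
R4: rated=0.94, ¬fast=1−0.48=0.52; OR[max(a, b)] → w = 0.94
Rules with consequent 'minimal': {R2, R3, R4} → strengths 0.92, 0.08, 0.94
Aggregate via t-conorm [max(a, b)]: 0.94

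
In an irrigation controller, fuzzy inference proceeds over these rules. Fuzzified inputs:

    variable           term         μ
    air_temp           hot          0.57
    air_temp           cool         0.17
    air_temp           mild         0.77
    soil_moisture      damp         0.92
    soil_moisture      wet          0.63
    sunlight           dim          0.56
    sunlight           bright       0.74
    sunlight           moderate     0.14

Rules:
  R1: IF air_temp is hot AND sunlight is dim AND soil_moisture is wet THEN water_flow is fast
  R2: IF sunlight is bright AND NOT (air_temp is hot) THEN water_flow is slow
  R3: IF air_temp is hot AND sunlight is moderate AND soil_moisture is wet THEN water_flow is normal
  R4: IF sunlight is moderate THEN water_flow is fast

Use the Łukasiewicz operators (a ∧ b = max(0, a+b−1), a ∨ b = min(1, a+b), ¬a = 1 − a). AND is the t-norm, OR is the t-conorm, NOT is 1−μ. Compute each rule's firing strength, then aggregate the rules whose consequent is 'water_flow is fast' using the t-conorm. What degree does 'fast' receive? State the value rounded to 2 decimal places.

R1: hot=0.57, dim=0.56, wet=0.63; AND[max(0, a+b−1)] → w = 0.00
R2: bright=0.74, ¬hot=1−0.57=0.43; AND[max(0, a+b−1)] → w = 0.17
R3: hot=0.57, moderate=0.14, wet=0.63; AND[max(0, a+b−1)] → w = 0.00
R4: moderate=0.14 → w = 0.14
Rules with consequent 'fast': {R1, R4} → strengths 0.00, 0.14
Aggregate via t-conorm [min(1, a+b)]: 0.14

0.14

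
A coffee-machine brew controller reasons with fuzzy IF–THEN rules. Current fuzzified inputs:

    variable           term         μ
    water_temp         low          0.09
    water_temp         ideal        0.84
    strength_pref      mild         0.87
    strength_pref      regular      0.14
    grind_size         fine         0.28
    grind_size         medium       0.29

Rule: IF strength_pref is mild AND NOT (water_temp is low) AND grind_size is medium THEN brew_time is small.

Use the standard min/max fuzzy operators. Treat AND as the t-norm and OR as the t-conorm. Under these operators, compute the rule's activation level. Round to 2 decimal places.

firing strength: mild=0.87, ¬low=1−0.09=0.91, medium=0.29; AND[min(a, b)] → w = 0.29

0.29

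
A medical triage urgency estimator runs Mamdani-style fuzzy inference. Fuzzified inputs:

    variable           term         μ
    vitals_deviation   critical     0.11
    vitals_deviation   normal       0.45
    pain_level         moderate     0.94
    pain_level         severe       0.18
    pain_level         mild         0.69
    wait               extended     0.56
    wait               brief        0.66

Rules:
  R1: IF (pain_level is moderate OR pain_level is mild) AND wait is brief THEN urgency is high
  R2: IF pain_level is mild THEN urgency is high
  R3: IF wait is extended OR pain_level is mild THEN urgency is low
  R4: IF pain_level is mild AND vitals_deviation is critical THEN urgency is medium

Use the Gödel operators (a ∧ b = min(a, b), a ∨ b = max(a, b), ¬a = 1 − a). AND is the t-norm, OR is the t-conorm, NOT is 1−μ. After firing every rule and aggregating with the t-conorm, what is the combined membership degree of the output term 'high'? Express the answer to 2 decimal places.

0.69

R1: (moderate=0.94 OR mild=0.69) = 0.94; AND[min(a, b)] with brief=0.66 → w = 0.66
R2: mild=0.69 → w = 0.69
R3: extended=0.56, mild=0.69; OR[max(a, b)] → w = 0.69
R4: mild=0.69, critical=0.11; AND[min(a, b)] → w = 0.11
Rules with consequent 'high': {R1, R2} → strengths 0.66, 0.69
Aggregate via t-conorm [max(a, b)]: 0.69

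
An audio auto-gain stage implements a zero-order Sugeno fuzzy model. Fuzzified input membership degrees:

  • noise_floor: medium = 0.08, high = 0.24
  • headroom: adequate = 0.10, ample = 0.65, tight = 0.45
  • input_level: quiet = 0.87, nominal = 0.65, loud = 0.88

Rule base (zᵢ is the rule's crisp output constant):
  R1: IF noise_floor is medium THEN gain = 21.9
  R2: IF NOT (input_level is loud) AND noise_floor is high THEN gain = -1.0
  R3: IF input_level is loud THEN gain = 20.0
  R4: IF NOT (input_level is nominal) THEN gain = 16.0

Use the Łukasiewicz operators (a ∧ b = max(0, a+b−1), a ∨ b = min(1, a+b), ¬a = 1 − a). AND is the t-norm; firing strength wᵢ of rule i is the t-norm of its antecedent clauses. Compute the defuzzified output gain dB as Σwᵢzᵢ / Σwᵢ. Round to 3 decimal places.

19.047

R1 (z=21.9): medium=0.08 → w = 0.08
R2 (z=-1.0): ¬loud=1−0.88=0.12, high=0.24; AND[max(0, a+b−1)] → w = 0.00
R3 (z=20.0): loud=0.88 → w = 0.88
R4 (z=16.0): ¬nominal=1−0.65=0.35 → w = 0.35
Weighted average = (0.08·21.9 + 0.00·-1.0 + 0.88·20.0 + 0.35·16.0) / (0.08 + 0.00 + 0.88 + 0.35)
  = 24.9520 / 1.3100 = 19.047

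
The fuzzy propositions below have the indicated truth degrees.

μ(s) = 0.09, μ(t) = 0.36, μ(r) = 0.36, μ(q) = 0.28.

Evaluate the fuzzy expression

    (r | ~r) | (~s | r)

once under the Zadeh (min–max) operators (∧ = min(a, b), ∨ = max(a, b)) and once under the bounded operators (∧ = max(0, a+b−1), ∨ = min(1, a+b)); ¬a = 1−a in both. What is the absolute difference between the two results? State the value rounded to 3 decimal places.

0.090

Under Zadeh (min–max):
  ~r = 1 − 0.36 = 0.64
  r | ~r = max(a, b) on (0.36, 0.64) = 0.64
  ~s = 1 − 0.09 = 0.91
  ~s | r = max(a, b) on (0.91, 0.36) = 0.91
  (r | ~r) | (~s | r) = max(a, b) on (0.64, 0.91) = 0.91
  → value = 0.9100
Under bounded:
  ~r = 1 − 0.36 = 0.64
  r | ~r = min(1, a+b) on (0.36, 0.64) = 1.00
  ~s = 1 − 0.09 = 0.91
  ~s | r = min(1, a+b) on (0.91, 0.36) = 1.00
  (r | ~r) | (~s | r) = min(1, a+b) on (1.00, 1.00) = 1.00
  → value = 1.0000
|0.9100 − 1.0000| = 0.090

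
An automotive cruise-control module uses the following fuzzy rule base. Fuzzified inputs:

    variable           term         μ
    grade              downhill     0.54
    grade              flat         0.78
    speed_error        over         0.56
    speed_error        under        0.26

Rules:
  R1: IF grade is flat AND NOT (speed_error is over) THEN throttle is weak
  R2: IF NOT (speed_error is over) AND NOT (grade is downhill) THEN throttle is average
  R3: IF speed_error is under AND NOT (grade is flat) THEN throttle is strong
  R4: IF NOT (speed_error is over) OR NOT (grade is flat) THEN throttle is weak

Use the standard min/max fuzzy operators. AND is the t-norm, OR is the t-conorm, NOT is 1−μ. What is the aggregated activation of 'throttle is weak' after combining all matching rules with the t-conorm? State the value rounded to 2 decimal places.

0.44

R1: flat=0.78, ¬over=1−0.56=0.44; AND[min(a, b)] → w = 0.44
R2: ¬over=1−0.56=0.44, ¬downhill=1−0.54=0.46; AND[min(a, b)] → w = 0.44
R3: under=0.26, ¬flat=1−0.78=0.22; AND[min(a, b)] → w = 0.22
R4: ¬over=1−0.56=0.44, ¬flat=1−0.78=0.22; OR[max(a, b)] → w = 0.44
Rules with consequent 'weak': {R1, R4} → strengths 0.44, 0.44
Aggregate via t-conorm [max(a, b)]: 0.44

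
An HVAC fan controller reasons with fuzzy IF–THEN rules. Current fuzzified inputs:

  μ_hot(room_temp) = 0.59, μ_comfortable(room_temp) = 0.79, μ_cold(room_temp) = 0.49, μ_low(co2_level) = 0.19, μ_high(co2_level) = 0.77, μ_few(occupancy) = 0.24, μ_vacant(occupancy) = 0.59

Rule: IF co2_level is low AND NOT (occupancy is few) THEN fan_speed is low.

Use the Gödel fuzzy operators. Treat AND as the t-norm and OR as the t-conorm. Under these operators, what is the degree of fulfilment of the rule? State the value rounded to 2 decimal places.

firing strength: low=0.19, ¬few=1−0.24=0.76; AND[min(a, b)] → w = 0.19

0.19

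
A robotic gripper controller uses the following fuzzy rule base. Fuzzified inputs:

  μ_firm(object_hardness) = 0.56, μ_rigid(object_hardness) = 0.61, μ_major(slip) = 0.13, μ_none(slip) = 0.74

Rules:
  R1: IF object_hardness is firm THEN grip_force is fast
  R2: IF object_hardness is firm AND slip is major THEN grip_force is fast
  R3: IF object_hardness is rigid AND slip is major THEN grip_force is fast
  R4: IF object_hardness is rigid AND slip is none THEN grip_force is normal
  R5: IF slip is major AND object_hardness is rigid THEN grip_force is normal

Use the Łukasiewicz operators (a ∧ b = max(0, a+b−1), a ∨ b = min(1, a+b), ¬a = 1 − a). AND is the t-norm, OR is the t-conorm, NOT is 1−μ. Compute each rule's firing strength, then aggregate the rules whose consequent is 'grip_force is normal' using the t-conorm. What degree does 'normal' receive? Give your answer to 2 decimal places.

R1: firm=0.56 → w = 0.56
R2: firm=0.56, major=0.13; AND[max(0, a+b−1)] → w = 0.00
R3: rigid=0.61, major=0.13; AND[max(0, a+b−1)] → w = 0.00
R4: rigid=0.61, none=0.74; AND[max(0, a+b−1)] → w = 0.35
R5: major=0.13, rigid=0.61; AND[max(0, a+b−1)] → w = 0.00
Rules with consequent 'normal': {R4, R5} → strengths 0.35, 0.00
Aggregate via t-conorm [min(1, a+b)]: 0.35

0.35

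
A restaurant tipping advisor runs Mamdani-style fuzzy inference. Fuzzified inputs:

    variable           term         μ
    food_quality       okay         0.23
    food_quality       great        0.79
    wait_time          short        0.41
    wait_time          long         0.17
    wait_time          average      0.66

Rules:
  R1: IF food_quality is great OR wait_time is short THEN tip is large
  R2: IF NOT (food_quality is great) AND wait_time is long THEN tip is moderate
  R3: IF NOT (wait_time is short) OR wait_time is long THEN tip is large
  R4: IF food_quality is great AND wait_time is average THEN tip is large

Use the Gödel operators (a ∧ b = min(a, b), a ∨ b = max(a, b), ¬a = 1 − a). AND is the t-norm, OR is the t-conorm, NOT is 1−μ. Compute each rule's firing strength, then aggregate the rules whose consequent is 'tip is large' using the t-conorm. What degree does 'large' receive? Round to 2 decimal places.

R1: great=0.79, short=0.41; OR[max(a, b)] → w = 0.79
R2: ¬great=1−0.79=0.21, long=0.17; AND[min(a, b)] → w = 0.17
R3: ¬short=1−0.41=0.59, long=0.17; OR[max(a, b)] → w = 0.59
R4: great=0.79, average=0.66; AND[min(a, b)] → w = 0.66
Rules with consequent 'large': {R1, R3, R4} → strengths 0.79, 0.59, 0.66
Aggregate via t-conorm [max(a, b)]: 0.79

0.79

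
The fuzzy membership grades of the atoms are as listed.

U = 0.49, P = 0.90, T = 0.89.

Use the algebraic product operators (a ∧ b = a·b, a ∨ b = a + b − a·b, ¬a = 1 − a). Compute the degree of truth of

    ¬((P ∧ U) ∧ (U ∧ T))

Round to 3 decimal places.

P ∧ U = a·b on (0.9000, 0.4900) = 0.4410
U ∧ T = a·b on (0.4900, 0.8900) = 0.4361
(P ∧ U) ∧ (U ∧ T) = a·b on (0.4410, 0.4361) = 0.1923
¬((P ∧ U) ∧ (U ∧ T)) = 1 − 0.1923 = 0.8077

0.808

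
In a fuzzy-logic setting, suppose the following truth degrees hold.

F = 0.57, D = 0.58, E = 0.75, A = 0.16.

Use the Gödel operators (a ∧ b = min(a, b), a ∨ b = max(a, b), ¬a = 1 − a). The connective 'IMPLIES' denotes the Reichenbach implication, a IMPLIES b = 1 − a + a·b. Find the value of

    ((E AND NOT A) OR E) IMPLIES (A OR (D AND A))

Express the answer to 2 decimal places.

NOT A = 1 − 0.16 = 0.84
E AND NOT A = min(a, b) on (0.75, 0.84) = 0.75
(E AND NOT A) OR E = max(a, b) on (0.75, 0.75) = 0.75
D AND A = min(a, b) on (0.58, 0.16) = 0.16
A OR (D AND A) = max(a, b) on (0.16, 0.16) = 0.16
((E AND NOT A) OR E) IMPLIES (A OR (D AND A))  [Reichenbach: 1 − a + a·b] with a=0.75, b=0.16 → 0.37

0.37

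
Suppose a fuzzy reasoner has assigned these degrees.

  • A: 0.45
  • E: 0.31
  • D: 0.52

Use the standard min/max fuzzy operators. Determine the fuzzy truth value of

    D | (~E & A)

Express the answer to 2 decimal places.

~E = 1 − 0.31 = 0.69
~E & A = min(a, b) on (0.69, 0.45) = 0.45
D | (~E & A) = max(a, b) on (0.52, 0.45) = 0.52

0.52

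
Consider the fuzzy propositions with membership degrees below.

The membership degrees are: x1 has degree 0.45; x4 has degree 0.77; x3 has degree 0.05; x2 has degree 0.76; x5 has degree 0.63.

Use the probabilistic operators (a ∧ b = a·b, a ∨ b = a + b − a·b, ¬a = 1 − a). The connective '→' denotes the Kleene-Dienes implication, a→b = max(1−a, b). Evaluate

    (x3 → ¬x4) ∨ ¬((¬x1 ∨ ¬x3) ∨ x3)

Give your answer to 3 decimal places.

0.951

¬x4 = 1 − 0.7700 = 0.2300
x3 → ¬x4  [Kleene-Dienes: max(1−a, b)] with a=0.0500, b=0.2300 → 0.9500
¬x1 = 1 − 0.4500 = 0.5500
¬x3 = 1 − 0.0500 = 0.9500
¬x1 ∨ ¬x3 = a + b − a·b on (0.5500, 0.9500) = 0.9775
(¬x1 ∨ ¬x3) ∨ x3 = a + b − a·b on (0.9775, 0.0500) = 0.9786
¬((¬x1 ∨ ¬x3) ∨ x3) = 1 − 0.9786 = 0.0214
(x3 → ¬x4) ∨ ¬((¬x1 ∨ ¬x3) ∨ x3) = a + b − a·b on (0.9500, 0.0214) = 0.9511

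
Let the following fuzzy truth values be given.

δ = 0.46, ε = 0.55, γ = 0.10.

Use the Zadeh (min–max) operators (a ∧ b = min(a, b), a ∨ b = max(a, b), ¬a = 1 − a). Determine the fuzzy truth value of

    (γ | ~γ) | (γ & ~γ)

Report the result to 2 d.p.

0.90

~γ = 1 − 0.10 = 0.90
γ | ~γ = max(a, b) on (0.10, 0.90) = 0.90
~γ = 1 − 0.10 = 0.90
γ & ~γ = min(a, b) on (0.10, 0.90) = 0.10
(γ | ~γ) | (γ & ~γ) = max(a, b) on (0.90, 0.10) = 0.90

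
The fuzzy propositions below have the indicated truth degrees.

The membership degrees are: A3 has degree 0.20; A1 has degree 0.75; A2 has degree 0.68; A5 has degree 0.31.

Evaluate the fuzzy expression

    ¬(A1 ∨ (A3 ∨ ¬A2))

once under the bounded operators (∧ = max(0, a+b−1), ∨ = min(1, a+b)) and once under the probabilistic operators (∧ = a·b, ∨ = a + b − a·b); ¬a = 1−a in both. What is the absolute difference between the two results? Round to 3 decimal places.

Under bounded:
  ¬A2 = 1 − 0.68 = 0.32
  A3 ∨ ¬A2 = min(1, a+b) on (0.20, 0.32) = 0.52
  A1 ∨ (A3 ∨ ¬A2) = min(1, a+b) on (0.75, 0.52) = 1.00
  ¬(A1 ∨ (A3 ∨ ¬A2)) = 1 − 1.00 = 0.00
  → value = 0.0000
Under probabilistic:
  ¬A2 = 1 − 0.6800 = 0.3200
  A3 ∨ ¬A2 = a + b − a·b on (0.2000, 0.3200) = 0.4560
  A1 ∨ (A3 ∨ ¬A2) = a + b − a·b on (0.7500, 0.4560) = 0.8640
  ¬(A1 ∨ (A3 ∨ ¬A2)) = 1 − 0.8640 = 0.1360
  → value = 0.1360
|0.0000 − 0.1360| = 0.136

0.136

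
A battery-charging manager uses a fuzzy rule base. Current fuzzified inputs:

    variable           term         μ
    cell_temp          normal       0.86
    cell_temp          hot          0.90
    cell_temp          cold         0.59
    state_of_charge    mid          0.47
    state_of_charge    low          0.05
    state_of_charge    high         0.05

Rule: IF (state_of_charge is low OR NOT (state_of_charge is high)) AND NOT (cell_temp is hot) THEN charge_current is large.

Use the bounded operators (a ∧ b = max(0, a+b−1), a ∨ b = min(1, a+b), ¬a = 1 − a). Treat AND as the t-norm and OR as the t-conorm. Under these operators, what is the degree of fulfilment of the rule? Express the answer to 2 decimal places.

firing strength: (low=0.05 OR ¬high=1−0.05=0.95) = 1.00; AND[max(0, a+b−1)] with ¬hot=1−0.90=0.10 → w = 0.10

0.10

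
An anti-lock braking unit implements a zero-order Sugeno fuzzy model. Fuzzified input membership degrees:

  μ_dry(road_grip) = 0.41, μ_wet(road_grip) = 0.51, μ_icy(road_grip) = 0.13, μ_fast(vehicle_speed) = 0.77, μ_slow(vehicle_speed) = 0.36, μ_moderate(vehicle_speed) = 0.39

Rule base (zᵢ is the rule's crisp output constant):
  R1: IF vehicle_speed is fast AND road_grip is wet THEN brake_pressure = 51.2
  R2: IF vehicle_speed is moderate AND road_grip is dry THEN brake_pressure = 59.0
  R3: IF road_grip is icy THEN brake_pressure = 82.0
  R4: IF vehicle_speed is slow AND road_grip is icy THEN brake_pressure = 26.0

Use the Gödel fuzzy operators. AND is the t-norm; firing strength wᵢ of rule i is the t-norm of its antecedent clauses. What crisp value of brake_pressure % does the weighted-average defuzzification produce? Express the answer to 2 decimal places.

R1 (z=51.2): fast=0.77, wet=0.51; AND[min(a, b)] → w = 0.51
R2 (z=59.0): moderate=0.39, dry=0.41; AND[min(a, b)] → w = 0.39
R3 (z=82.0): icy=0.13 → w = 0.13
R4 (z=26.0): slow=0.36, icy=0.13; AND[min(a, b)] → w = 0.13
Weighted average = (0.51·51.2 + 0.39·59.0 + 0.13·82.0 + 0.13·26.0) / (0.51 + 0.39 + 0.13 + 0.13)
  = 63.1620 / 1.1600 = 54.45

54.45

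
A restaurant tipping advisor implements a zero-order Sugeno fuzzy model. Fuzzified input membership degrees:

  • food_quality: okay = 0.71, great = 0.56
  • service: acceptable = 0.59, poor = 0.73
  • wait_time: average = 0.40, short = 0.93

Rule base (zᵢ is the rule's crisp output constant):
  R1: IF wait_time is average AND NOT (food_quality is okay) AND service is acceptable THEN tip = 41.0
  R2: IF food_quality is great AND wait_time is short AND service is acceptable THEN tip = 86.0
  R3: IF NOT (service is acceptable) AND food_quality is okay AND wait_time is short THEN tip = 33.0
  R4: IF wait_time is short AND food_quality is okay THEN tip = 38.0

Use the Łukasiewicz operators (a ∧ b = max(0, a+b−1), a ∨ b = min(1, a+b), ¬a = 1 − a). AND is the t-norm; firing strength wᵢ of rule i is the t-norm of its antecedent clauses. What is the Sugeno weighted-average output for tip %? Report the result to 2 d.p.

42.66

R1 (z=41.0): average=0.40, ¬okay=1−0.71=0.29, acceptable=0.59; AND[max(0, a+b−1)] → w = 0.00
R2 (z=86.0): great=0.56, short=0.93, acceptable=0.59; AND[max(0, a+b−1)] → w = 0.08
R3 (z=33.0): ¬acceptable=1−0.59=0.41, okay=0.71, short=0.93; AND[max(0, a+b−1)] → w = 0.05
R4 (z=38.0): short=0.93, okay=0.71; AND[max(0, a+b−1)] → w = 0.64
Weighted average = (0.00·41.0 + 0.08·86.0 + 0.05·33.0 + 0.64·38.0) / (0.00 + 0.08 + 0.05 + 0.64)
  = 32.8500 / 0.7700 = 42.66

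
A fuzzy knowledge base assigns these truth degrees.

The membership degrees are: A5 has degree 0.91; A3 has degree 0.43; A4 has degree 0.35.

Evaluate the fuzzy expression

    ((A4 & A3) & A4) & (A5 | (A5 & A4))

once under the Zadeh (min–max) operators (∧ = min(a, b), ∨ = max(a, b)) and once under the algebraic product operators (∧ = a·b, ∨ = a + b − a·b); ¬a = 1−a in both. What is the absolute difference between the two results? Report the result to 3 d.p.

Under Zadeh (min–max):
  A4 & A3 = min(a, b) on (0.35, 0.43) = 0.35
  (A4 & A3) & A4 = min(a, b) on (0.35, 0.35) = 0.35
  A5 & A4 = min(a, b) on (0.91, 0.35) = 0.35
  A5 | (A5 & A4) = max(a, b) on (0.91, 0.35) = 0.91
  ((A4 & A3) & A4) & (A5 | (A5 & A4)) = min(a, b) on (0.35, 0.91) = 0.35
  → value = 0.3500
Under algebraic product:
  A4 & A3 = a·b on (0.3500, 0.4300) = 0.1505
  (A4 & A3) & A4 = a·b on (0.1505, 0.3500) = 0.0527
  A5 & A4 = a·b on (0.9100, 0.3500) = 0.3185
  A5 | (A5 & A4) = a + b − a·b on (0.9100, 0.3185) = 0.9387
  ((A4 & A3) & A4) & (A5 | (A5 & A4)) = a·b on (0.0527, 0.9387) = 0.0494
  → value = 0.0494
|0.3500 − 0.0494| = 0.301

0.301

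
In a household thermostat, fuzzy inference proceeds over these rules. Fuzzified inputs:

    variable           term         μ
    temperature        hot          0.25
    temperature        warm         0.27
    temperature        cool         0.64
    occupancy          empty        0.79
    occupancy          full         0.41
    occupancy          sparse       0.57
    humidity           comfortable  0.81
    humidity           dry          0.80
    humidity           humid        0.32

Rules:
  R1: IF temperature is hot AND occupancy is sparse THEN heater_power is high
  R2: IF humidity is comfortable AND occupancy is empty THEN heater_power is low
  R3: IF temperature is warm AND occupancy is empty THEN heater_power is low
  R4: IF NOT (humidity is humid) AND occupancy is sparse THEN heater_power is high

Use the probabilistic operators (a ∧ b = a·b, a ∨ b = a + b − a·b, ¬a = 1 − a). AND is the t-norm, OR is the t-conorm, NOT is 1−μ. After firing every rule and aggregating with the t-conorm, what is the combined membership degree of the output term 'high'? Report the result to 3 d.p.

0.475

R1: hot=0.25, sparse=0.57; AND[a·b] → w = 0.1425
R2: comfortable=0.81, empty=0.79; AND[a·b] → w = 0.6399
R3: warm=0.27, empty=0.79; AND[a·b] → w = 0.2133
R4: ¬humid=1−0.32=0.68, sparse=0.57; AND[a·b] → w = 0.3876
Rules with consequent 'high': {R1, R4} → strengths 0.1425, 0.3876
Aggregate via t-conorm [a + b − a·b]: 0.4749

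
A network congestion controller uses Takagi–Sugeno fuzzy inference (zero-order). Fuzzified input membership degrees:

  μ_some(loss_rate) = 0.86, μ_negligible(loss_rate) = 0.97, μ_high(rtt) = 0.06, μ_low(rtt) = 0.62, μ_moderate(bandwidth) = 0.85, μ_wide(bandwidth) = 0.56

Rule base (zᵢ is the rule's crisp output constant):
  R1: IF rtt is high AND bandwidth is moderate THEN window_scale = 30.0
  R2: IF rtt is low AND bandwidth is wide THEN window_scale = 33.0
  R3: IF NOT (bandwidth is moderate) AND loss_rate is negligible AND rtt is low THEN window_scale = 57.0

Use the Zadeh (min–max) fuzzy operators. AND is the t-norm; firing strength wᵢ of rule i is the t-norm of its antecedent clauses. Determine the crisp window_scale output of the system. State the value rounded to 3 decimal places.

37.442

R1 (z=30.0): high=0.06, moderate=0.85; AND[min(a, b)] → w = 0.06
R2 (z=33.0): low=0.62, wide=0.56; AND[min(a, b)] → w = 0.56
R3 (z=57.0): ¬moderate=1−0.85=0.15, negligible=0.97, low=0.62; AND[min(a, b)] → w = 0.15
Weighted average = (0.06·30.0 + 0.56·33.0 + 0.15·57.0) / (0.06 + 0.56 + 0.15)
  = 28.8300 / 0.7700 = 37.442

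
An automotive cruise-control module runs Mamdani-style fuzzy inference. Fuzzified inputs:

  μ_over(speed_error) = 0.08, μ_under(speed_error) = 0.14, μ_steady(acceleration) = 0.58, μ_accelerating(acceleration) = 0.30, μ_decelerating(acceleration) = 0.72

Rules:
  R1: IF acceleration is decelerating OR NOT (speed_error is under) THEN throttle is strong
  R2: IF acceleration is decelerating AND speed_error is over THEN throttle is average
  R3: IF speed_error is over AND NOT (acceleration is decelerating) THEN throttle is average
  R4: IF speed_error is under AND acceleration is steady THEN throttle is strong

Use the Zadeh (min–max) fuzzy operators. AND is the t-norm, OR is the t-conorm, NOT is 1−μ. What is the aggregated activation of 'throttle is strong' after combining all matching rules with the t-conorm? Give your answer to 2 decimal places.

R1: decelerating=0.72, ¬under=1−0.14=0.86; OR[max(a, b)] → w = 0.86
R2: decelerating=0.72, over=0.08; AND[min(a, b)] → w = 0.08
R3: over=0.08, ¬decelerating=1−0.72=0.28; AND[min(a, b)] → w = 0.08
R4: under=0.14, steady=0.58; AND[min(a, b)] → w = 0.14
Rules with consequent 'strong': {R1, R4} → strengths 0.86, 0.14
Aggregate via t-conorm [max(a, b)]: 0.86

0.86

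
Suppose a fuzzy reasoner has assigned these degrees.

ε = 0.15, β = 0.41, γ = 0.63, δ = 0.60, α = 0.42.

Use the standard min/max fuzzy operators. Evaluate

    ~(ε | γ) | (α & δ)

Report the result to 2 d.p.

0.42

ε | γ = max(a, b) on (0.15, 0.63) = 0.63
~(ε | γ) = 1 − 0.63 = 0.37
α & δ = min(a, b) on (0.42, 0.60) = 0.42
~(ε | γ) | (α & δ) = max(a, b) on (0.37, 0.42) = 0.42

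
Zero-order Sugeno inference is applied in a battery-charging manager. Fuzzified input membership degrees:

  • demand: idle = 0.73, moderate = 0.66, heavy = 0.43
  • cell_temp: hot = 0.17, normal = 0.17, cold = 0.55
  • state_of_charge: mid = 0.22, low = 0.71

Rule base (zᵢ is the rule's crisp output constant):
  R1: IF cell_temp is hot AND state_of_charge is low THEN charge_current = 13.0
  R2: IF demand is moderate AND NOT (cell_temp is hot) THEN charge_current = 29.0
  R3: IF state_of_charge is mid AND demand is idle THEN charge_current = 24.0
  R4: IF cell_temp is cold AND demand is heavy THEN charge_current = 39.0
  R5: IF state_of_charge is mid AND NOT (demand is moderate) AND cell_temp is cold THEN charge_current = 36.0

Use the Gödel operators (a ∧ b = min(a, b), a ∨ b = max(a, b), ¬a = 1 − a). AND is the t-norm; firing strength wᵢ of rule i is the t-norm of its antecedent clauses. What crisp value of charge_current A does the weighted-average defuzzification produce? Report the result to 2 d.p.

R1 (z=13.0): hot=0.17, low=0.71; AND[min(a, b)] → w = 0.17
R2 (z=29.0): moderate=0.66, ¬hot=1−0.17=0.83; AND[min(a, b)] → w = 0.66
R3 (z=24.0): mid=0.22, idle=0.73; AND[min(a, b)] → w = 0.22
R4 (z=39.0): cold=0.55, heavy=0.43; AND[min(a, b)] → w = 0.43
R5 (z=36.0): mid=0.22, ¬moderate=1−0.66=0.34, cold=0.55; AND[min(a, b)] → w = 0.22
Weighted average = (0.17·13.0 + 0.66·29.0 + 0.22·24.0 + 0.43·39.0 + 0.22·36.0) / (0.17 + 0.66 + 0.22 + 0.43 + 0.22)
  = 51.3200 / 1.7000 = 30.19

30.19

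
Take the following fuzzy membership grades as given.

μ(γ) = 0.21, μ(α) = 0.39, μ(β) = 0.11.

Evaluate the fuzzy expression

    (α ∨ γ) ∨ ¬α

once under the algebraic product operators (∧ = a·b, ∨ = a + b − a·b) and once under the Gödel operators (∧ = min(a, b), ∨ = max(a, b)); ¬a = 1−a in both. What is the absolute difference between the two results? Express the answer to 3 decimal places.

Under algebraic product:
  α ∨ γ = a + b − a·b on (0.3900, 0.2100) = 0.5181
  ¬α = 1 − 0.3900 = 0.6100
  (α ∨ γ) ∨ ¬α = a + b − a·b on (0.5181, 0.6100) = 0.8121
  → value = 0.8121
Under Gödel:
  α ∨ γ = max(a, b) on (0.39, 0.21) = 0.39
  ¬α = 1 − 0.39 = 0.61
  (α ∨ γ) ∨ ¬α = max(a, b) on (0.39, 0.61) = 0.61
  → value = 0.6100
|0.8121 − 0.6100| = 0.202

0.202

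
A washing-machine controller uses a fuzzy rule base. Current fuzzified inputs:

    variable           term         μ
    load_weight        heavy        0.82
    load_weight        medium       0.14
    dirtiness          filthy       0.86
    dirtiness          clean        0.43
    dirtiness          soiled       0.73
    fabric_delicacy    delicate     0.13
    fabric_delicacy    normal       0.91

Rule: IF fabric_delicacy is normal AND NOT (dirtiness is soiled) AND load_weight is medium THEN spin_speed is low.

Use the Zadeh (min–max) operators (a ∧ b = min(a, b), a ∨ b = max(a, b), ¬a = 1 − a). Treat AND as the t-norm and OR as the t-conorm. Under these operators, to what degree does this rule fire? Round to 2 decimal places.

0.14

firing strength: normal=0.91, ¬soiled=1−0.73=0.27, medium=0.14; AND[min(a, b)] → w = 0.14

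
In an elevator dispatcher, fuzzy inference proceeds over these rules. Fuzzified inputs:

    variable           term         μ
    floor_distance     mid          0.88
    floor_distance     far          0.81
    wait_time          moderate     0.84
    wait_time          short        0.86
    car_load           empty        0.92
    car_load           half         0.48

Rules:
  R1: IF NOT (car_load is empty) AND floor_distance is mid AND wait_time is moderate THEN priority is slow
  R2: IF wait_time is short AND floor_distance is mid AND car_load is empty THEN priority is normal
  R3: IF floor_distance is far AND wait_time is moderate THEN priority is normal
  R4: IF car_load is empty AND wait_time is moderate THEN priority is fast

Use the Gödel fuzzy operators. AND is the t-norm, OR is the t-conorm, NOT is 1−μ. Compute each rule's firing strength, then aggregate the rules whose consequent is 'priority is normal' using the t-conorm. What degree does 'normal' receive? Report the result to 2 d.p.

R1: ¬empty=1−0.92=0.08, mid=0.88, moderate=0.84; AND[min(a, b)] → w = 0.08
R2: short=0.86, mid=0.88, empty=0.92; AND[min(a, b)] → w = 0.86
R3: far=0.81, moderate=0.84; AND[min(a, b)] → w = 0.81
R4: empty=0.92, moderate=0.84; AND[min(a, b)] → w = 0.84
Rules with consequent 'normal': {R2, R3} → strengths 0.86, 0.81
Aggregate via t-conorm [max(a, b)]: 0.86

0.86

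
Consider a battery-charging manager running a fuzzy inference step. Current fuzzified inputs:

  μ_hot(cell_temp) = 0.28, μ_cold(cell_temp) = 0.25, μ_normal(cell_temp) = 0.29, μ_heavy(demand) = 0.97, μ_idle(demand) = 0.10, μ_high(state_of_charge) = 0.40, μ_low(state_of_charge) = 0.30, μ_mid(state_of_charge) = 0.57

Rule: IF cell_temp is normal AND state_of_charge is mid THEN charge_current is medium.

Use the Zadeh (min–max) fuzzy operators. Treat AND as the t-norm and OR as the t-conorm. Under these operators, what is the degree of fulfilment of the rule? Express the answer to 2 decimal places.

firing strength: normal=0.29, mid=0.57; AND[min(a, b)] → w = 0.29

0.29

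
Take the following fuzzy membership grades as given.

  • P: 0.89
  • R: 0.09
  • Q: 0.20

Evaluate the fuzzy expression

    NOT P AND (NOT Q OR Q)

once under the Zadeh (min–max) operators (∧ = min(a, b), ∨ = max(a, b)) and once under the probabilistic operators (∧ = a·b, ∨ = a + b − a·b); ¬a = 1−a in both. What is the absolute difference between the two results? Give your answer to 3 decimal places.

Under Zadeh (min–max):
  NOT P = 1 − 0.89 = 0.11
  NOT Q = 1 − 0.20 = 0.80
  NOT Q OR Q = max(a, b) on (0.80, 0.20) = 0.80
  NOT P AND (NOT Q OR Q) = min(a, b) on (0.11, 0.80) = 0.11
  → value = 0.1100
Under probabilistic:
  NOT P = 1 − 0.8900 = 0.1100
  NOT Q = 1 − 0.2000 = 0.8000
  NOT Q OR Q = a + b − a·b on (0.8000, 0.2000) = 0.8400
  NOT P AND (NOT Q OR Q) = a·b on (0.1100, 0.8400) = 0.0924
  → value = 0.0924
|0.1100 − 0.0924| = 0.018

0.018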